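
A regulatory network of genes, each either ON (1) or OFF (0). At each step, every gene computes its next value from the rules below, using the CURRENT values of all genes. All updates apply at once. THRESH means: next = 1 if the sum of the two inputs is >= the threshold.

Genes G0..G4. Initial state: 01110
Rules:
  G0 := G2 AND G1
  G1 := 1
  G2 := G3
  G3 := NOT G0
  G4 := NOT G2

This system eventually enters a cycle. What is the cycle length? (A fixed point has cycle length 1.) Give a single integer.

Step 0: 01110
Step 1: G0=G2&G1=1&1=1 G1=1(const) G2=G3=1 G3=NOT G0=NOT 0=1 G4=NOT G2=NOT 1=0 -> 11110
Step 2: G0=G2&G1=1&1=1 G1=1(const) G2=G3=1 G3=NOT G0=NOT 1=0 G4=NOT G2=NOT 1=0 -> 11100
Step 3: G0=G2&G1=1&1=1 G1=1(const) G2=G3=0 G3=NOT G0=NOT 1=0 G4=NOT G2=NOT 1=0 -> 11000
Step 4: G0=G2&G1=0&1=0 G1=1(const) G2=G3=0 G3=NOT G0=NOT 1=0 G4=NOT G2=NOT 0=1 -> 01001
Step 5: G0=G2&G1=0&1=0 G1=1(const) G2=G3=0 G3=NOT G0=NOT 0=1 G4=NOT G2=NOT 0=1 -> 01011
Step 6: G0=G2&G1=0&1=0 G1=1(const) G2=G3=1 G3=NOT G0=NOT 0=1 G4=NOT G2=NOT 0=1 -> 01111
Step 7: G0=G2&G1=1&1=1 G1=1(const) G2=G3=1 G3=NOT G0=NOT 0=1 G4=NOT G2=NOT 1=0 -> 11110
State from step 7 equals state from step 1 -> cycle length 6

Answer: 6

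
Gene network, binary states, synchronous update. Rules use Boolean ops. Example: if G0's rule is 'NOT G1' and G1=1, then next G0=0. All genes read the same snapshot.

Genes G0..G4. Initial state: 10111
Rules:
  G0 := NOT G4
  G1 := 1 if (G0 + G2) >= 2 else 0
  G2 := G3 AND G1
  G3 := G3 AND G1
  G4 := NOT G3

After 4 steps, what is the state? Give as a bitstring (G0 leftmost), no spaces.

Step 1: G0=NOT G4=NOT 1=0 G1=(1+1>=2)=1 G2=G3&G1=1&0=0 G3=G3&G1=1&0=0 G4=NOT G3=NOT 1=0 -> 01000
Step 2: G0=NOT G4=NOT 0=1 G1=(0+0>=2)=0 G2=G3&G1=0&1=0 G3=G3&G1=0&1=0 G4=NOT G3=NOT 0=1 -> 10001
Step 3: G0=NOT G4=NOT 1=0 G1=(1+0>=2)=0 G2=G3&G1=0&0=0 G3=G3&G1=0&0=0 G4=NOT G3=NOT 0=1 -> 00001
Step 4: G0=NOT G4=NOT 1=0 G1=(0+0>=2)=0 G2=G3&G1=0&0=0 G3=G3&G1=0&0=0 G4=NOT G3=NOT 0=1 -> 00001

00001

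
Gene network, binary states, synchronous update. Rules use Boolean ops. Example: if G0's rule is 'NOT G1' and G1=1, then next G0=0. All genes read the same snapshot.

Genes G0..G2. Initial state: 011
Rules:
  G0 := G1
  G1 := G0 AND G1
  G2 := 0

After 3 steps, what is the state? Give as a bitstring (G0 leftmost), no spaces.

Step 1: G0=G1=1 G1=G0&G1=0&1=0 G2=0(const) -> 100
Step 2: G0=G1=0 G1=G0&G1=1&0=0 G2=0(const) -> 000
Step 3: G0=G1=0 G1=G0&G1=0&0=0 G2=0(const) -> 000

000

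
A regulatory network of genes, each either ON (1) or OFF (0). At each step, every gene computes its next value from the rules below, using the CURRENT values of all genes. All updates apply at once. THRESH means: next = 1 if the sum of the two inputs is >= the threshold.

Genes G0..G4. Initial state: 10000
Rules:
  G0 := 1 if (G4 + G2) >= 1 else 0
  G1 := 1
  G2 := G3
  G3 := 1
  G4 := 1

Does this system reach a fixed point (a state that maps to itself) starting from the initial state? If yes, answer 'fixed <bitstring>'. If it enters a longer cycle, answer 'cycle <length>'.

Step 0: 10000
Step 1: G0=(0+0>=1)=0 G1=1(const) G2=G3=0 G3=1(const) G4=1(const) -> 01011
Step 2: G0=(1+0>=1)=1 G1=1(const) G2=G3=1 G3=1(const) G4=1(const) -> 11111
Step 3: G0=(1+1>=1)=1 G1=1(const) G2=G3=1 G3=1(const) G4=1(const) -> 11111
Fixed point reached at step 2: 11111

Answer: fixed 11111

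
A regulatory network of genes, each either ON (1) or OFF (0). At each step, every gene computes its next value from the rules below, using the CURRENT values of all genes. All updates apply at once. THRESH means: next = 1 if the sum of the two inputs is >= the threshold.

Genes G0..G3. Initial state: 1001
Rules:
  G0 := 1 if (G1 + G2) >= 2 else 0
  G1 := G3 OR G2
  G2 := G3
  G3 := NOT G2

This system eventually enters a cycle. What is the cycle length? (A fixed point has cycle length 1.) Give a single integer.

Step 0: 1001
Step 1: G0=(0+0>=2)=0 G1=G3|G2=1|0=1 G2=G3=1 G3=NOT G2=NOT 0=1 -> 0111
Step 2: G0=(1+1>=2)=1 G1=G3|G2=1|1=1 G2=G3=1 G3=NOT G2=NOT 1=0 -> 1110
Step 3: G0=(1+1>=2)=1 G1=G3|G2=0|1=1 G2=G3=0 G3=NOT G2=NOT 1=0 -> 1100
Step 4: G0=(1+0>=2)=0 G1=G3|G2=0|0=0 G2=G3=0 G3=NOT G2=NOT 0=1 -> 0001
Step 5: G0=(0+0>=2)=0 G1=G3|G2=1|0=1 G2=G3=1 G3=NOT G2=NOT 0=1 -> 0111
State from step 5 equals state from step 1 -> cycle length 4

Answer: 4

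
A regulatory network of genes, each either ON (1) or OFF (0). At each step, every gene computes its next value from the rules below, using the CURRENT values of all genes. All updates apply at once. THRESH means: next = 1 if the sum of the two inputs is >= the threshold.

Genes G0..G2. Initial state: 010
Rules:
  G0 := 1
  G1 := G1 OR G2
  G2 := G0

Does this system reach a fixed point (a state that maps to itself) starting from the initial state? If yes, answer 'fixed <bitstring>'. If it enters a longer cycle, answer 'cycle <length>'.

Answer: fixed 111

Derivation:
Step 0: 010
Step 1: G0=1(const) G1=G1|G2=1|0=1 G2=G0=0 -> 110
Step 2: G0=1(const) G1=G1|G2=1|0=1 G2=G0=1 -> 111
Step 3: G0=1(const) G1=G1|G2=1|1=1 G2=G0=1 -> 111
Fixed point reached at step 2: 111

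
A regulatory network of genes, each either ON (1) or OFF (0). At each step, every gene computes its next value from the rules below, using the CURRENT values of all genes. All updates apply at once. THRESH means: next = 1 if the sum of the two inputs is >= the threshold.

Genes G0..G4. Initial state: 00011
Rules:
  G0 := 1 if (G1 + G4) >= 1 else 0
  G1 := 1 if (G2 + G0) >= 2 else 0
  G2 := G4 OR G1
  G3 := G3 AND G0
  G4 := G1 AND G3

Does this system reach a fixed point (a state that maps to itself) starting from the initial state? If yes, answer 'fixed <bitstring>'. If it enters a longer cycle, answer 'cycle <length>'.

Answer: cycle 2

Derivation:
Step 0: 00011
Step 1: G0=(0+1>=1)=1 G1=(0+0>=2)=0 G2=G4|G1=1|0=1 G3=G3&G0=1&0=0 G4=G1&G3=0&1=0 -> 10100
Step 2: G0=(0+0>=1)=0 G1=(1+1>=2)=1 G2=G4|G1=0|0=0 G3=G3&G0=0&1=0 G4=G1&G3=0&0=0 -> 01000
Step 3: G0=(1+0>=1)=1 G1=(0+0>=2)=0 G2=G4|G1=0|1=1 G3=G3&G0=0&0=0 G4=G1&G3=1&0=0 -> 10100
Cycle of length 2 starting at step 1 -> no fixed point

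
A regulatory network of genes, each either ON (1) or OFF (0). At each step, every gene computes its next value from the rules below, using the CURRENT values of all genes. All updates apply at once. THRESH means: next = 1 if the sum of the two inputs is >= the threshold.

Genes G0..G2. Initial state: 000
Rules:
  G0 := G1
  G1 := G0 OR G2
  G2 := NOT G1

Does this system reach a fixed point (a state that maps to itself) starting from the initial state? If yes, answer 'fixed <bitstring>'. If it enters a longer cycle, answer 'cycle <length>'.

Answer: fixed 110

Derivation:
Step 0: 000
Step 1: G0=G1=0 G1=G0|G2=0|0=0 G2=NOT G1=NOT 0=1 -> 001
Step 2: G0=G1=0 G1=G0|G2=0|1=1 G2=NOT G1=NOT 0=1 -> 011
Step 3: G0=G1=1 G1=G0|G2=0|1=1 G2=NOT G1=NOT 1=0 -> 110
Step 4: G0=G1=1 G1=G0|G2=1|0=1 G2=NOT G1=NOT 1=0 -> 110
Fixed point reached at step 3: 110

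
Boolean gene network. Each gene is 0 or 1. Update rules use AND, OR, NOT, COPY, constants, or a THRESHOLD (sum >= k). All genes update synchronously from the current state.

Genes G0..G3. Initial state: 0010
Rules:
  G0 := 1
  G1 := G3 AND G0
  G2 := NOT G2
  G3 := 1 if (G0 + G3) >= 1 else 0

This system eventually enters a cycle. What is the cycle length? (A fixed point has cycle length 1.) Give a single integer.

Step 0: 0010
Step 1: G0=1(const) G1=G3&G0=0&0=0 G2=NOT G2=NOT 1=0 G3=(0+0>=1)=0 -> 1000
Step 2: G0=1(const) G1=G3&G0=0&1=0 G2=NOT G2=NOT 0=1 G3=(1+0>=1)=1 -> 1011
Step 3: G0=1(const) G1=G3&G0=1&1=1 G2=NOT G2=NOT 1=0 G3=(1+1>=1)=1 -> 1101
Step 4: G0=1(const) G1=G3&G0=1&1=1 G2=NOT G2=NOT 0=1 G3=(1+1>=1)=1 -> 1111
Step 5: G0=1(const) G1=G3&G0=1&1=1 G2=NOT G2=NOT 1=0 G3=(1+1>=1)=1 -> 1101
State from step 5 equals state from step 3 -> cycle length 2

Answer: 2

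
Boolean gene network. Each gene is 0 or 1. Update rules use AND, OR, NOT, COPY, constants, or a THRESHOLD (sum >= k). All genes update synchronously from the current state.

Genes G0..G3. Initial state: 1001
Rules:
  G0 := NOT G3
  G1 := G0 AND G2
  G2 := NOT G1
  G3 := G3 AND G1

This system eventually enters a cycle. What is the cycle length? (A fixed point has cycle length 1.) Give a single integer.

Step 0: 1001
Step 1: G0=NOT G3=NOT 1=0 G1=G0&G2=1&0=0 G2=NOT G1=NOT 0=1 G3=G3&G1=1&0=0 -> 0010
Step 2: G0=NOT G3=NOT 0=1 G1=G0&G2=0&1=0 G2=NOT G1=NOT 0=1 G3=G3&G1=0&0=0 -> 1010
Step 3: G0=NOT G3=NOT 0=1 G1=G0&G2=1&1=1 G2=NOT G1=NOT 0=1 G3=G3&G1=0&0=0 -> 1110
Step 4: G0=NOT G3=NOT 0=1 G1=G0&G2=1&1=1 G2=NOT G1=NOT 1=0 G3=G3&G1=0&1=0 -> 1100
Step 5: G0=NOT G3=NOT 0=1 G1=G0&G2=1&0=0 G2=NOT G1=NOT 1=0 G3=G3&G1=0&1=0 -> 1000
Step 6: G0=NOT G3=NOT 0=1 G1=G0&G2=1&0=0 G2=NOT G1=NOT 0=1 G3=G3&G1=0&0=0 -> 1010
State from step 6 equals state from step 2 -> cycle length 4

Answer: 4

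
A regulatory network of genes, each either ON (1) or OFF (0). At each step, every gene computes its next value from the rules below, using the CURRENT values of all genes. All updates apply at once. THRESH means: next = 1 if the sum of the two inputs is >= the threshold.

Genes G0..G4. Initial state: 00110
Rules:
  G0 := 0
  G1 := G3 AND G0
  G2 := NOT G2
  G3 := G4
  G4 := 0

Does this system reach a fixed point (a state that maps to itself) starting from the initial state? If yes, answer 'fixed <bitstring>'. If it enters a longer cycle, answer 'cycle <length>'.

Answer: cycle 2

Derivation:
Step 0: 00110
Step 1: G0=0(const) G1=G3&G0=1&0=0 G2=NOT G2=NOT 1=0 G3=G4=0 G4=0(const) -> 00000
Step 2: G0=0(const) G1=G3&G0=0&0=0 G2=NOT G2=NOT 0=1 G3=G4=0 G4=0(const) -> 00100
Step 3: G0=0(const) G1=G3&G0=0&0=0 G2=NOT G2=NOT 1=0 G3=G4=0 G4=0(const) -> 00000
Cycle of length 2 starting at step 1 -> no fixed point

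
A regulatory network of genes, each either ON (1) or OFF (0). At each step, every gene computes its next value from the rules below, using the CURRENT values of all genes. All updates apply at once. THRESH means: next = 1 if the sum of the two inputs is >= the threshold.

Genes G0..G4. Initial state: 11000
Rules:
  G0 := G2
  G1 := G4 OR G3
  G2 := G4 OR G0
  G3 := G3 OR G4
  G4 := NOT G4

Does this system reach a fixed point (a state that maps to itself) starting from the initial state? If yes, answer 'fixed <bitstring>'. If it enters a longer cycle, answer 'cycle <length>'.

Answer: cycle 2

Derivation:
Step 0: 11000
Step 1: G0=G2=0 G1=G4|G3=0|0=0 G2=G4|G0=0|1=1 G3=G3|G4=0|0=0 G4=NOT G4=NOT 0=1 -> 00101
Step 2: G0=G2=1 G1=G4|G3=1|0=1 G2=G4|G0=1|0=1 G3=G3|G4=0|1=1 G4=NOT G4=NOT 1=0 -> 11110
Step 3: G0=G2=1 G1=G4|G3=0|1=1 G2=G4|G0=0|1=1 G3=G3|G4=1|0=1 G4=NOT G4=NOT 0=1 -> 11111
Step 4: G0=G2=1 G1=G4|G3=1|1=1 G2=G4|G0=1|1=1 G3=G3|G4=1|1=1 G4=NOT G4=NOT 1=0 -> 11110
Cycle of length 2 starting at step 2 -> no fixed point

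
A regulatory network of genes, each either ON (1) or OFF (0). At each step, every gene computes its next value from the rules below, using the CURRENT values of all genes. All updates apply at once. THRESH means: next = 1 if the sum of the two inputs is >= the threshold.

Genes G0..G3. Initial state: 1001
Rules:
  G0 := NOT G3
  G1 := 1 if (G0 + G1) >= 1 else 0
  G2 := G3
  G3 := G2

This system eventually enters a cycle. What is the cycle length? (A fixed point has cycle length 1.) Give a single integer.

Answer: 2

Derivation:
Step 0: 1001
Step 1: G0=NOT G3=NOT 1=0 G1=(1+0>=1)=1 G2=G3=1 G3=G2=0 -> 0110
Step 2: G0=NOT G3=NOT 0=1 G1=(0+1>=1)=1 G2=G3=0 G3=G2=1 -> 1101
Step 3: G0=NOT G3=NOT 1=0 G1=(1+1>=1)=1 G2=G3=1 G3=G2=0 -> 0110
State from step 3 equals state from step 1 -> cycle length 2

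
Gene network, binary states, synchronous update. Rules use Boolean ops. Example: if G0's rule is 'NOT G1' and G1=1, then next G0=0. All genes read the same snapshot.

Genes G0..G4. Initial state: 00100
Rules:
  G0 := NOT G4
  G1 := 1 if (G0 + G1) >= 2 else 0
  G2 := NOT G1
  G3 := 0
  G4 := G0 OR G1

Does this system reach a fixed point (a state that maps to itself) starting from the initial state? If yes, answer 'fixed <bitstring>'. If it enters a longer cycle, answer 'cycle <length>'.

Answer: cycle 4

Derivation:
Step 0: 00100
Step 1: G0=NOT G4=NOT 0=1 G1=(0+0>=2)=0 G2=NOT G1=NOT 0=1 G3=0(const) G4=G0|G1=0|0=0 -> 10100
Step 2: G0=NOT G4=NOT 0=1 G1=(1+0>=2)=0 G2=NOT G1=NOT 0=1 G3=0(const) G4=G0|G1=1|0=1 -> 10101
Step 3: G0=NOT G4=NOT 1=0 G1=(1+0>=2)=0 G2=NOT G1=NOT 0=1 G3=0(const) G4=G0|G1=1|0=1 -> 00101
Step 4: G0=NOT G4=NOT 1=0 G1=(0+0>=2)=0 G2=NOT G1=NOT 0=1 G3=0(const) G4=G0|G1=0|0=0 -> 00100
Cycle of length 4 starting at step 0 -> no fixed point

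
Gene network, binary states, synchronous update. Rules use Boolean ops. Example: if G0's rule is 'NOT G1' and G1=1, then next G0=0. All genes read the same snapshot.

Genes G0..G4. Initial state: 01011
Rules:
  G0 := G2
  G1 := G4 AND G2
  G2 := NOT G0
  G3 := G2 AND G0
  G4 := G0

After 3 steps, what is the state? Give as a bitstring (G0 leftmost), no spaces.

Step 1: G0=G2=0 G1=G4&G2=1&0=0 G2=NOT G0=NOT 0=1 G3=G2&G0=0&0=0 G4=G0=0 -> 00100
Step 2: G0=G2=1 G1=G4&G2=0&1=0 G2=NOT G0=NOT 0=1 G3=G2&G0=1&0=0 G4=G0=0 -> 10100
Step 3: G0=G2=1 G1=G4&G2=0&1=0 G2=NOT G0=NOT 1=0 G3=G2&G0=1&1=1 G4=G0=1 -> 10011

10011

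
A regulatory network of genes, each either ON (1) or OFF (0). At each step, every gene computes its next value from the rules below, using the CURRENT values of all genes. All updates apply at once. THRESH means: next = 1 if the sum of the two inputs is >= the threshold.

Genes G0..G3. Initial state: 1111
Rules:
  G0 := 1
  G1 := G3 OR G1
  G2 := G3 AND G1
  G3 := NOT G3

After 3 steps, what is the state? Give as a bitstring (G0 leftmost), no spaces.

Step 1: G0=1(const) G1=G3|G1=1|1=1 G2=G3&G1=1&1=1 G3=NOT G3=NOT 1=0 -> 1110
Step 2: G0=1(const) G1=G3|G1=0|1=1 G2=G3&G1=0&1=0 G3=NOT G3=NOT 0=1 -> 1101
Step 3: G0=1(const) G1=G3|G1=1|1=1 G2=G3&G1=1&1=1 G3=NOT G3=NOT 1=0 -> 1110

1110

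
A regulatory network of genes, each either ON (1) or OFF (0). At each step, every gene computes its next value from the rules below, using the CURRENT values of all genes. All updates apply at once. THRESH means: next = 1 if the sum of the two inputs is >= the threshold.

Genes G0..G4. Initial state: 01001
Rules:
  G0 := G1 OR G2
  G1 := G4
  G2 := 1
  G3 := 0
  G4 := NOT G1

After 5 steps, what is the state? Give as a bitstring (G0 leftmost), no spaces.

Step 1: G0=G1|G2=1|0=1 G1=G4=1 G2=1(const) G3=0(const) G4=NOT G1=NOT 1=0 -> 11100
Step 2: G0=G1|G2=1|1=1 G1=G4=0 G2=1(const) G3=0(const) G4=NOT G1=NOT 1=0 -> 10100
Step 3: G0=G1|G2=0|1=1 G1=G4=0 G2=1(const) G3=0(const) G4=NOT G1=NOT 0=1 -> 10101
Step 4: G0=G1|G2=0|1=1 G1=G4=1 G2=1(const) G3=0(const) G4=NOT G1=NOT 0=1 -> 11101
Step 5: G0=G1|G2=1|1=1 G1=G4=1 G2=1(const) G3=0(const) G4=NOT G1=NOT 1=0 -> 11100

11100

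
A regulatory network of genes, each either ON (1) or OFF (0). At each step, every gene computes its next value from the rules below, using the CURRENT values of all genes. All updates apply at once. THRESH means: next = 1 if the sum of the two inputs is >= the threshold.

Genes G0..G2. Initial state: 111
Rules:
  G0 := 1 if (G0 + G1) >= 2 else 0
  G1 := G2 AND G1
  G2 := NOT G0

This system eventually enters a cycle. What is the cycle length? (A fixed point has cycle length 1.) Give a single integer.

Answer: 1

Derivation:
Step 0: 111
Step 1: G0=(1+1>=2)=1 G1=G2&G1=1&1=1 G2=NOT G0=NOT 1=0 -> 110
Step 2: G0=(1+1>=2)=1 G1=G2&G1=0&1=0 G2=NOT G0=NOT 1=0 -> 100
Step 3: G0=(1+0>=2)=0 G1=G2&G1=0&0=0 G2=NOT G0=NOT 1=0 -> 000
Step 4: G0=(0+0>=2)=0 G1=G2&G1=0&0=0 G2=NOT G0=NOT 0=1 -> 001
Step 5: G0=(0+0>=2)=0 G1=G2&G1=1&0=0 G2=NOT G0=NOT 0=1 -> 001
State from step 5 equals state from step 4 -> cycle length 1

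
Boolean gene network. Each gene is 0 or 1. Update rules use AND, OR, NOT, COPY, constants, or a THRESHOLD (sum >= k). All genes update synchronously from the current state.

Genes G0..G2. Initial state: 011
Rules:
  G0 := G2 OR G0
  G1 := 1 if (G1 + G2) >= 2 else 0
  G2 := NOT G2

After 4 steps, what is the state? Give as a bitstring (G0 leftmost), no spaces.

Step 1: G0=G2|G0=1|0=1 G1=(1+1>=2)=1 G2=NOT G2=NOT 1=0 -> 110
Step 2: G0=G2|G0=0|1=1 G1=(1+0>=2)=0 G2=NOT G2=NOT 0=1 -> 101
Step 3: G0=G2|G0=1|1=1 G1=(0+1>=2)=0 G2=NOT G2=NOT 1=0 -> 100
Step 4: G0=G2|G0=0|1=1 G1=(0+0>=2)=0 G2=NOT G2=NOT 0=1 -> 101

101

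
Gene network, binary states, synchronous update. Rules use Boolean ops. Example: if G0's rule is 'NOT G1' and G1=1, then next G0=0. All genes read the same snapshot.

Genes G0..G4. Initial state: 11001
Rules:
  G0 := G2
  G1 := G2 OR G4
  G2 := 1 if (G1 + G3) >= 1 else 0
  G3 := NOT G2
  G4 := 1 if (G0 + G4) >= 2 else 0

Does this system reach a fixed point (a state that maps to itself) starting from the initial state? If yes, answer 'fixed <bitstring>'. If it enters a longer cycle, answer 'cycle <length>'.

Answer: fixed 11100

Derivation:
Step 0: 11001
Step 1: G0=G2=0 G1=G2|G4=0|1=1 G2=(1+0>=1)=1 G3=NOT G2=NOT 0=1 G4=(1+1>=2)=1 -> 01111
Step 2: G0=G2=1 G1=G2|G4=1|1=1 G2=(1+1>=1)=1 G3=NOT G2=NOT 1=0 G4=(0+1>=2)=0 -> 11100
Step 3: G0=G2=1 G1=G2|G4=1|0=1 G2=(1+0>=1)=1 G3=NOT G2=NOT 1=0 G4=(1+0>=2)=0 -> 11100
Fixed point reached at step 2: 11100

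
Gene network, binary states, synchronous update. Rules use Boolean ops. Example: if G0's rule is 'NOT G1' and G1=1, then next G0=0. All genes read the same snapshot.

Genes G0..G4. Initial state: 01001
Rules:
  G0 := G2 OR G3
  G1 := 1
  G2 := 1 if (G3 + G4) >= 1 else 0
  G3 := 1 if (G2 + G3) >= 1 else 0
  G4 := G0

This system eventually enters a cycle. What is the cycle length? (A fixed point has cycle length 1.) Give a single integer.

Step 0: 01001
Step 1: G0=G2|G3=0|0=0 G1=1(const) G2=(0+1>=1)=1 G3=(0+0>=1)=0 G4=G0=0 -> 01100
Step 2: G0=G2|G3=1|0=1 G1=1(const) G2=(0+0>=1)=0 G3=(1+0>=1)=1 G4=G0=0 -> 11010
Step 3: G0=G2|G3=0|1=1 G1=1(const) G2=(1+0>=1)=1 G3=(0+1>=1)=1 G4=G0=1 -> 11111
Step 4: G0=G2|G3=1|1=1 G1=1(const) G2=(1+1>=1)=1 G3=(1+1>=1)=1 G4=G0=1 -> 11111
State from step 4 equals state from step 3 -> cycle length 1

Answer: 1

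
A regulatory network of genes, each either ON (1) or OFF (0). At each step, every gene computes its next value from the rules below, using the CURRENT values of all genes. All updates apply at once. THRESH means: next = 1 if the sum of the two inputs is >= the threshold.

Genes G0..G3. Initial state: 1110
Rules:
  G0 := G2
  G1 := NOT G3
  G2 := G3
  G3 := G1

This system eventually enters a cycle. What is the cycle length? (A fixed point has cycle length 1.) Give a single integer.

Step 0: 1110
Step 1: G0=G2=1 G1=NOT G3=NOT 0=1 G2=G3=0 G3=G1=1 -> 1101
Step 2: G0=G2=0 G1=NOT G3=NOT 1=0 G2=G3=1 G3=G1=1 -> 0011
Step 3: G0=G2=1 G1=NOT G3=NOT 1=0 G2=G3=1 G3=G1=0 -> 1010
Step 4: G0=G2=1 G1=NOT G3=NOT 0=1 G2=G3=0 G3=G1=0 -> 1100
Step 5: G0=G2=0 G1=NOT G3=NOT 0=1 G2=G3=0 G3=G1=1 -> 0101
Step 6: G0=G2=0 G1=NOT G3=NOT 1=0 G2=G3=1 G3=G1=1 -> 0011
State from step 6 equals state from step 2 -> cycle length 4

Answer: 4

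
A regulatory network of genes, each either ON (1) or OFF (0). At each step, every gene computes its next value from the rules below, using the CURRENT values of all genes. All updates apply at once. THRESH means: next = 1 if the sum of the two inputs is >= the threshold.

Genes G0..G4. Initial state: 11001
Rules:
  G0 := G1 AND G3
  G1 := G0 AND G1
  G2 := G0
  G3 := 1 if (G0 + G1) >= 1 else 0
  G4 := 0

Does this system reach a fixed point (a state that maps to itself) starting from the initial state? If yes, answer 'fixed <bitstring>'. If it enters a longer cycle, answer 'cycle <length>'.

Step 0: 11001
Step 1: G0=G1&G3=1&0=0 G1=G0&G1=1&1=1 G2=G0=1 G3=(1+1>=1)=1 G4=0(const) -> 01110
Step 2: G0=G1&G3=1&1=1 G1=G0&G1=0&1=0 G2=G0=0 G3=(0+1>=1)=1 G4=0(const) -> 10010
Step 3: G0=G1&G3=0&1=0 G1=G0&G1=1&0=0 G2=G0=1 G3=(1+0>=1)=1 G4=0(const) -> 00110
Step 4: G0=G1&G3=0&1=0 G1=G0&G1=0&0=0 G2=G0=0 G3=(0+0>=1)=0 G4=0(const) -> 00000
Step 5: G0=G1&G3=0&0=0 G1=G0&G1=0&0=0 G2=G0=0 G3=(0+0>=1)=0 G4=0(const) -> 00000
Fixed point reached at step 4: 00000

Answer: fixed 00000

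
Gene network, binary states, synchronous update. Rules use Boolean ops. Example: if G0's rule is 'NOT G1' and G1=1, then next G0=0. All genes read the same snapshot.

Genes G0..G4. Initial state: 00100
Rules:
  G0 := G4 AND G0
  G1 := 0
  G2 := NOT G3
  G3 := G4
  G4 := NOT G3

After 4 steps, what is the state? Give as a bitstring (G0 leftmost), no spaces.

Step 1: G0=G4&G0=0&0=0 G1=0(const) G2=NOT G3=NOT 0=1 G3=G4=0 G4=NOT G3=NOT 0=1 -> 00101
Step 2: G0=G4&G0=1&0=0 G1=0(const) G2=NOT G3=NOT 0=1 G3=G4=1 G4=NOT G3=NOT 0=1 -> 00111
Step 3: G0=G4&G0=1&0=0 G1=0(const) G2=NOT G3=NOT 1=0 G3=G4=1 G4=NOT G3=NOT 1=0 -> 00010
Step 4: G0=G4&G0=0&0=0 G1=0(const) G2=NOT G3=NOT 1=0 G3=G4=0 G4=NOT G3=NOT 1=0 -> 00000

00000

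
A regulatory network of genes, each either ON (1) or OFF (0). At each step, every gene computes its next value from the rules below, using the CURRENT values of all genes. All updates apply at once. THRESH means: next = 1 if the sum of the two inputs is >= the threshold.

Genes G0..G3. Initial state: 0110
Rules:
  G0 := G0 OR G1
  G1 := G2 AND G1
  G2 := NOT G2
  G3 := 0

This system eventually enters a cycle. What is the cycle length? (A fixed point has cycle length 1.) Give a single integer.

Step 0: 0110
Step 1: G0=G0|G1=0|1=1 G1=G2&G1=1&1=1 G2=NOT G2=NOT 1=0 G3=0(const) -> 1100
Step 2: G0=G0|G1=1|1=1 G1=G2&G1=0&1=0 G2=NOT G2=NOT 0=1 G3=0(const) -> 1010
Step 3: G0=G0|G1=1|0=1 G1=G2&G1=1&0=0 G2=NOT G2=NOT 1=0 G3=0(const) -> 1000
Step 4: G0=G0|G1=1|0=1 G1=G2&G1=0&0=0 G2=NOT G2=NOT 0=1 G3=0(const) -> 1010
State from step 4 equals state from step 2 -> cycle length 2

Answer: 2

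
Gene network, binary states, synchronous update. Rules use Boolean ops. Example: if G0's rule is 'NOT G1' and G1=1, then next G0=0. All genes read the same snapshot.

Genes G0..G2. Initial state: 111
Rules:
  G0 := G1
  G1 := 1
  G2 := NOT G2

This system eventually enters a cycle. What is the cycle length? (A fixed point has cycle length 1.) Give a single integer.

Step 0: 111
Step 1: G0=G1=1 G1=1(const) G2=NOT G2=NOT 1=0 -> 110
Step 2: G0=G1=1 G1=1(const) G2=NOT G2=NOT 0=1 -> 111
State from step 2 equals state from step 0 -> cycle length 2

Answer: 2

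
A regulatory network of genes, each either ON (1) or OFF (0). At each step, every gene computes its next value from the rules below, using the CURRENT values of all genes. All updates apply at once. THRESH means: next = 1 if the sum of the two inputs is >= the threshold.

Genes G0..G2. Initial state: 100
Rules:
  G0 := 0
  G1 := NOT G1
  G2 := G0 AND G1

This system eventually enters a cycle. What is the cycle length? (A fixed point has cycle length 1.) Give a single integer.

Answer: 2

Derivation:
Step 0: 100
Step 1: G0=0(const) G1=NOT G1=NOT 0=1 G2=G0&G1=1&0=0 -> 010
Step 2: G0=0(const) G1=NOT G1=NOT 1=0 G2=G0&G1=0&1=0 -> 000
Step 3: G0=0(const) G1=NOT G1=NOT 0=1 G2=G0&G1=0&0=0 -> 010
State from step 3 equals state from step 1 -> cycle length 2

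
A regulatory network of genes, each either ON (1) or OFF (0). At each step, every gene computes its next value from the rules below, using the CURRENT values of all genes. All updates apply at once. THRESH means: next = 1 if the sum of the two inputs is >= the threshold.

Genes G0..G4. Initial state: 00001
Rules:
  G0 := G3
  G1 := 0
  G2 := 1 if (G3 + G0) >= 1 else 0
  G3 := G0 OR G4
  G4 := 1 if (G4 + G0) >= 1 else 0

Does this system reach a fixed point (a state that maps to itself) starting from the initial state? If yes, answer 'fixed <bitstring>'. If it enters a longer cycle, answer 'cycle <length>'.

Step 0: 00001
Step 1: G0=G3=0 G1=0(const) G2=(0+0>=1)=0 G3=G0|G4=0|1=1 G4=(1+0>=1)=1 -> 00011
Step 2: G0=G3=1 G1=0(const) G2=(1+0>=1)=1 G3=G0|G4=0|1=1 G4=(1+0>=1)=1 -> 10111
Step 3: G0=G3=1 G1=0(const) G2=(1+1>=1)=1 G3=G0|G4=1|1=1 G4=(1+1>=1)=1 -> 10111
Fixed point reached at step 2: 10111

Answer: fixed 10111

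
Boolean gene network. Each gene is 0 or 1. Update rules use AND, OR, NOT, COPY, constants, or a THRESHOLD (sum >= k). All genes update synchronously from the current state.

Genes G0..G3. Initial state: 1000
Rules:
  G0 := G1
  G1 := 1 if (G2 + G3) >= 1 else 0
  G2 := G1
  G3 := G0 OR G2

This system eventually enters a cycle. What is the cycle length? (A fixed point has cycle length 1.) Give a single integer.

Answer: 1

Derivation:
Step 0: 1000
Step 1: G0=G1=0 G1=(0+0>=1)=0 G2=G1=0 G3=G0|G2=1|0=1 -> 0001
Step 2: G0=G1=0 G1=(0+1>=1)=1 G2=G1=0 G3=G0|G2=0|0=0 -> 0100
Step 3: G0=G1=1 G1=(0+0>=1)=0 G2=G1=1 G3=G0|G2=0|0=0 -> 1010
Step 4: G0=G1=0 G1=(1+0>=1)=1 G2=G1=0 G3=G0|G2=1|1=1 -> 0101
Step 5: G0=G1=1 G1=(0+1>=1)=1 G2=G1=1 G3=G0|G2=0|0=0 -> 1110
Step 6: G0=G1=1 G1=(1+0>=1)=1 G2=G1=1 G3=G0|G2=1|1=1 -> 1111
Step 7: G0=G1=1 G1=(1+1>=1)=1 G2=G1=1 G3=G0|G2=1|1=1 -> 1111
State from step 7 equals state from step 6 -> cycle length 1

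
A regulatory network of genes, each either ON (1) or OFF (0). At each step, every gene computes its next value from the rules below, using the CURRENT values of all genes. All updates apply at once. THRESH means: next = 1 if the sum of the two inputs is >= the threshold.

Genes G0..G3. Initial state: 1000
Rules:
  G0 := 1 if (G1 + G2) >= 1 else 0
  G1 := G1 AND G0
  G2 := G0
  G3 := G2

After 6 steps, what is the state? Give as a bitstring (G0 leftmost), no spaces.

Step 1: G0=(0+0>=1)=0 G1=G1&G0=0&1=0 G2=G0=1 G3=G2=0 -> 0010
Step 2: G0=(0+1>=1)=1 G1=G1&G0=0&0=0 G2=G0=0 G3=G2=1 -> 1001
Step 3: G0=(0+0>=1)=0 G1=G1&G0=0&1=0 G2=G0=1 G3=G2=0 -> 0010
Step 4: G0=(0+1>=1)=1 G1=G1&G0=0&0=0 G2=G0=0 G3=G2=1 -> 1001
Step 5: G0=(0+0>=1)=0 G1=G1&G0=0&1=0 G2=G0=1 G3=G2=0 -> 0010
Step 6: G0=(0+1>=1)=1 G1=G1&G0=0&0=0 G2=G0=0 G3=G2=1 -> 1001

1001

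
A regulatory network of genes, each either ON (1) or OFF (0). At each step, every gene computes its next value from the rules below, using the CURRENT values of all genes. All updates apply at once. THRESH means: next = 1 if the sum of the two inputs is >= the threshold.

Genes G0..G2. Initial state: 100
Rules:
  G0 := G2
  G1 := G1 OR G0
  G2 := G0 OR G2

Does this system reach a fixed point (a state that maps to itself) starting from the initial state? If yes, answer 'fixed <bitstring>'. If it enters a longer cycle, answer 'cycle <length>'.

Answer: fixed 111

Derivation:
Step 0: 100
Step 1: G0=G2=0 G1=G1|G0=0|1=1 G2=G0|G2=1|0=1 -> 011
Step 2: G0=G2=1 G1=G1|G0=1|0=1 G2=G0|G2=0|1=1 -> 111
Step 3: G0=G2=1 G1=G1|G0=1|1=1 G2=G0|G2=1|1=1 -> 111
Fixed point reached at step 2: 111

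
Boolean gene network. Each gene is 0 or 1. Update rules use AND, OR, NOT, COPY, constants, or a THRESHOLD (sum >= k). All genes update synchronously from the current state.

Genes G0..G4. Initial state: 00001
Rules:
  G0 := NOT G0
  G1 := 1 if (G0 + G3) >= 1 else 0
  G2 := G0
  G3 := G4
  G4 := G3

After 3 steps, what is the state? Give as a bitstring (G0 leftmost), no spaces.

Step 1: G0=NOT G0=NOT 0=1 G1=(0+0>=1)=0 G2=G0=0 G3=G4=1 G4=G3=0 -> 10010
Step 2: G0=NOT G0=NOT 1=0 G1=(1+1>=1)=1 G2=G0=1 G3=G4=0 G4=G3=1 -> 01101
Step 3: G0=NOT G0=NOT 0=1 G1=(0+0>=1)=0 G2=G0=0 G3=G4=1 G4=G3=0 -> 10010

10010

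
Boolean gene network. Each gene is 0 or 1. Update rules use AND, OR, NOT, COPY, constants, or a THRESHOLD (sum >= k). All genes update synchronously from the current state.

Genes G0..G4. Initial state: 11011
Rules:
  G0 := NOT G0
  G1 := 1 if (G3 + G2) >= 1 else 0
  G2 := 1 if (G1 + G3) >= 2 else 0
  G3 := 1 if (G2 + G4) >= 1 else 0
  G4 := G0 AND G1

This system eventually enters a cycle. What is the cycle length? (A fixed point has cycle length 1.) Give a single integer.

Step 0: 11011
Step 1: G0=NOT G0=NOT 1=0 G1=(1+0>=1)=1 G2=(1+1>=2)=1 G3=(0+1>=1)=1 G4=G0&G1=1&1=1 -> 01111
Step 2: G0=NOT G0=NOT 0=1 G1=(1+1>=1)=1 G2=(1+1>=2)=1 G3=(1+1>=1)=1 G4=G0&G1=0&1=0 -> 11110
Step 3: G0=NOT G0=NOT 1=0 G1=(1+1>=1)=1 G2=(1+1>=2)=1 G3=(1+0>=1)=1 G4=G0&G1=1&1=1 -> 01111
State from step 3 equals state from step 1 -> cycle length 2

Answer: 2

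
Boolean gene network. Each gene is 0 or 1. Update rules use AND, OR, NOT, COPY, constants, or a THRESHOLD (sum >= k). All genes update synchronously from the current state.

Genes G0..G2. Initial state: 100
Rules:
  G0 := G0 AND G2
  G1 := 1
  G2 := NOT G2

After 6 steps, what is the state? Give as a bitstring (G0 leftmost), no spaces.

Step 1: G0=G0&G2=1&0=0 G1=1(const) G2=NOT G2=NOT 0=1 -> 011
Step 2: G0=G0&G2=0&1=0 G1=1(const) G2=NOT G2=NOT 1=0 -> 010
Step 3: G0=G0&G2=0&0=0 G1=1(const) G2=NOT G2=NOT 0=1 -> 011
Step 4: G0=G0&G2=0&1=0 G1=1(const) G2=NOT G2=NOT 1=0 -> 010
Step 5: G0=G0&G2=0&0=0 G1=1(const) G2=NOT G2=NOT 0=1 -> 011
Step 6: G0=G0&G2=0&1=0 G1=1(const) G2=NOT G2=NOT 1=0 -> 010

010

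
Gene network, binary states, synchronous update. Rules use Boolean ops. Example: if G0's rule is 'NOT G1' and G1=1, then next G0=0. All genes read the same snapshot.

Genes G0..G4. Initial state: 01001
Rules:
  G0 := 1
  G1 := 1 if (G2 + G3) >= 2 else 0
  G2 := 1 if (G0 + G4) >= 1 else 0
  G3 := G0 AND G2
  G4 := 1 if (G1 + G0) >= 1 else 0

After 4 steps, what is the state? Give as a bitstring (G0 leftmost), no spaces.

Step 1: G0=1(const) G1=(0+0>=2)=0 G2=(0+1>=1)=1 G3=G0&G2=0&0=0 G4=(1+0>=1)=1 -> 10101
Step 2: G0=1(const) G1=(1+0>=2)=0 G2=(1+1>=1)=1 G3=G0&G2=1&1=1 G4=(0+1>=1)=1 -> 10111
Step 3: G0=1(const) G1=(1+1>=2)=1 G2=(1+1>=1)=1 G3=G0&G2=1&1=1 G4=(0+1>=1)=1 -> 11111
Step 4: G0=1(const) G1=(1+1>=2)=1 G2=(1+1>=1)=1 G3=G0&G2=1&1=1 G4=(1+1>=1)=1 -> 11111

11111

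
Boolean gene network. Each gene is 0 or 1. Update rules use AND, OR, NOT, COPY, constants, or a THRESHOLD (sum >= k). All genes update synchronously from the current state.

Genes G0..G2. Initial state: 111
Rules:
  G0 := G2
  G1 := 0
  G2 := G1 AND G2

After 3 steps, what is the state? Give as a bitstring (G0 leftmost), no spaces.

Step 1: G0=G2=1 G1=0(const) G2=G1&G2=1&1=1 -> 101
Step 2: G0=G2=1 G1=0(const) G2=G1&G2=0&1=0 -> 100
Step 3: G0=G2=0 G1=0(const) G2=G1&G2=0&0=0 -> 000

000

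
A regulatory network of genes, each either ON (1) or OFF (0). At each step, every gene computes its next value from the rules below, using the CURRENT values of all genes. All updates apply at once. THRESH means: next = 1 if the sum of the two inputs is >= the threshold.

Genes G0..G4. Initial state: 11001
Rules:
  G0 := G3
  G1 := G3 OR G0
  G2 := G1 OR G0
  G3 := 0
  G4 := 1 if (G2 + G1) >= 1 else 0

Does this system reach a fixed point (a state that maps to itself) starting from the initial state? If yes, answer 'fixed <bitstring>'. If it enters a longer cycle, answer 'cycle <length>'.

Step 0: 11001
Step 1: G0=G3=0 G1=G3|G0=0|1=1 G2=G1|G0=1|1=1 G3=0(const) G4=(0+1>=1)=1 -> 01101
Step 2: G0=G3=0 G1=G3|G0=0|0=0 G2=G1|G0=1|0=1 G3=0(const) G4=(1+1>=1)=1 -> 00101
Step 3: G0=G3=0 G1=G3|G0=0|0=0 G2=G1|G0=0|0=0 G3=0(const) G4=(1+0>=1)=1 -> 00001
Step 4: G0=G3=0 G1=G3|G0=0|0=0 G2=G1|G0=0|0=0 G3=0(const) G4=(0+0>=1)=0 -> 00000
Step 5: G0=G3=0 G1=G3|G0=0|0=0 G2=G1|G0=0|0=0 G3=0(const) G4=(0+0>=1)=0 -> 00000
Fixed point reached at step 4: 00000

Answer: fixed 00000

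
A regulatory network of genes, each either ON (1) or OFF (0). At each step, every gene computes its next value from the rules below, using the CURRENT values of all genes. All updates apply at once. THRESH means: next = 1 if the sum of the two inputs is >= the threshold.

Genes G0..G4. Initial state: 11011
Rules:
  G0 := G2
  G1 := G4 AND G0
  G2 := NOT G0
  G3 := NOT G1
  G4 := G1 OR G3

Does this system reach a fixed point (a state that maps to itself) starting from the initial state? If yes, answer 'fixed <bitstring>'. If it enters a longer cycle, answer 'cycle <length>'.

Answer: cycle 4

Derivation:
Step 0: 11011
Step 1: G0=G2=0 G1=G4&G0=1&1=1 G2=NOT G0=NOT 1=0 G3=NOT G1=NOT 1=0 G4=G1|G3=1|1=1 -> 01001
Step 2: G0=G2=0 G1=G4&G0=1&0=0 G2=NOT G0=NOT 0=1 G3=NOT G1=NOT 1=0 G4=G1|G3=1|0=1 -> 00101
Step 3: G0=G2=1 G1=G4&G0=1&0=0 G2=NOT G0=NOT 0=1 G3=NOT G1=NOT 0=1 G4=G1|G3=0|0=0 -> 10110
Step 4: G0=G2=1 G1=G4&G0=0&1=0 G2=NOT G0=NOT 1=0 G3=NOT G1=NOT 0=1 G4=G1|G3=0|1=1 -> 10011
Step 5: G0=G2=0 G1=G4&G0=1&1=1 G2=NOT G0=NOT 1=0 G3=NOT G1=NOT 0=1 G4=G1|G3=0|1=1 -> 01011
Step 6: G0=G2=0 G1=G4&G0=1&0=0 G2=NOT G0=NOT 0=1 G3=NOT G1=NOT 1=0 G4=G1|G3=1|1=1 -> 00101
Cycle of length 4 starting at step 2 -> no fixed point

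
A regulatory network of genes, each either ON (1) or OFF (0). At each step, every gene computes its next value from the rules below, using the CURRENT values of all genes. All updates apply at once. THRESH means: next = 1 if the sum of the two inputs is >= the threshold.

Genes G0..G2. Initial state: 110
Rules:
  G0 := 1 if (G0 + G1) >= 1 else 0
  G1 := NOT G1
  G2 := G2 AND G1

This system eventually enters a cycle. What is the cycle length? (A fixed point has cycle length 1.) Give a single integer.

Step 0: 110
Step 1: G0=(1+1>=1)=1 G1=NOT G1=NOT 1=0 G2=G2&G1=0&1=0 -> 100
Step 2: G0=(1+0>=1)=1 G1=NOT G1=NOT 0=1 G2=G2&G1=0&0=0 -> 110
State from step 2 equals state from step 0 -> cycle length 2

Answer: 2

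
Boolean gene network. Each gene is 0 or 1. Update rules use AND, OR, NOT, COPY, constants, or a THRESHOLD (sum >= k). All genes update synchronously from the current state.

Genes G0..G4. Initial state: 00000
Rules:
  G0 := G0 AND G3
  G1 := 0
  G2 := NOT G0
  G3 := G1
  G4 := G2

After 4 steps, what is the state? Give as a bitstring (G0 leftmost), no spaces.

Step 1: G0=G0&G3=0&0=0 G1=0(const) G2=NOT G0=NOT 0=1 G3=G1=0 G4=G2=0 -> 00100
Step 2: G0=G0&G3=0&0=0 G1=0(const) G2=NOT G0=NOT 0=1 G3=G1=0 G4=G2=1 -> 00101
Step 3: G0=G0&G3=0&0=0 G1=0(const) G2=NOT G0=NOT 0=1 G3=G1=0 G4=G2=1 -> 00101
Step 4: G0=G0&G3=0&0=0 G1=0(const) G2=NOT G0=NOT 0=1 G3=G1=0 G4=G2=1 -> 00101

00101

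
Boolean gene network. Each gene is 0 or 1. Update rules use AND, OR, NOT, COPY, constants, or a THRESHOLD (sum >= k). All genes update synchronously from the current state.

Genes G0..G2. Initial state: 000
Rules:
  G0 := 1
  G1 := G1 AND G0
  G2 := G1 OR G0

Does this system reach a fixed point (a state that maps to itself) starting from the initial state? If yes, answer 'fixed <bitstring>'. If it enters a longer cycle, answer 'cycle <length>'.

Answer: fixed 101

Derivation:
Step 0: 000
Step 1: G0=1(const) G1=G1&G0=0&0=0 G2=G1|G0=0|0=0 -> 100
Step 2: G0=1(const) G1=G1&G0=0&1=0 G2=G1|G0=0|1=1 -> 101
Step 3: G0=1(const) G1=G1&G0=0&1=0 G2=G1|G0=0|1=1 -> 101
Fixed point reached at step 2: 101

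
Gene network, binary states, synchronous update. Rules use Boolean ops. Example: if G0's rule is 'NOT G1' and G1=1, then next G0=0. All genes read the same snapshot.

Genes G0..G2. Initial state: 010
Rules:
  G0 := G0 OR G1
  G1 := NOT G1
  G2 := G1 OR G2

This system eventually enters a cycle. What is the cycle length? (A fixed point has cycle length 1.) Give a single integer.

Answer: 2

Derivation:
Step 0: 010
Step 1: G0=G0|G1=0|1=1 G1=NOT G1=NOT 1=0 G2=G1|G2=1|0=1 -> 101
Step 2: G0=G0|G1=1|0=1 G1=NOT G1=NOT 0=1 G2=G1|G2=0|1=1 -> 111
Step 3: G0=G0|G1=1|1=1 G1=NOT G1=NOT 1=0 G2=G1|G2=1|1=1 -> 101
State from step 3 equals state from step 1 -> cycle length 2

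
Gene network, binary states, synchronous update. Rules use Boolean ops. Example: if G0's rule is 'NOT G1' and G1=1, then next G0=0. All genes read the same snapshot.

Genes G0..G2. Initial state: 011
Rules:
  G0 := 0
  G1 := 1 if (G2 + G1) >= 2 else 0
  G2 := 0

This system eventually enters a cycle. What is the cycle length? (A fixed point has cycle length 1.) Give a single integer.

Step 0: 011
Step 1: G0=0(const) G1=(1+1>=2)=1 G2=0(const) -> 010
Step 2: G0=0(const) G1=(0+1>=2)=0 G2=0(const) -> 000
Step 3: G0=0(const) G1=(0+0>=2)=0 G2=0(const) -> 000
State from step 3 equals state from step 2 -> cycle length 1

Answer: 1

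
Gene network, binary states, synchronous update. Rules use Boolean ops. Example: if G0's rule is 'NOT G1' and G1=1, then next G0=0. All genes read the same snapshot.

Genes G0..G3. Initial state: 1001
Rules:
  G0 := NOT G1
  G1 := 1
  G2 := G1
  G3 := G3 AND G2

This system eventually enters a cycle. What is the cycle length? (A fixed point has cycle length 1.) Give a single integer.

Step 0: 1001
Step 1: G0=NOT G1=NOT 0=1 G1=1(const) G2=G1=0 G3=G3&G2=1&0=0 -> 1100
Step 2: G0=NOT G1=NOT 1=0 G1=1(const) G2=G1=1 G3=G3&G2=0&0=0 -> 0110
Step 3: G0=NOT G1=NOT 1=0 G1=1(const) G2=G1=1 G3=G3&G2=0&1=0 -> 0110
State from step 3 equals state from step 2 -> cycle length 1

Answer: 1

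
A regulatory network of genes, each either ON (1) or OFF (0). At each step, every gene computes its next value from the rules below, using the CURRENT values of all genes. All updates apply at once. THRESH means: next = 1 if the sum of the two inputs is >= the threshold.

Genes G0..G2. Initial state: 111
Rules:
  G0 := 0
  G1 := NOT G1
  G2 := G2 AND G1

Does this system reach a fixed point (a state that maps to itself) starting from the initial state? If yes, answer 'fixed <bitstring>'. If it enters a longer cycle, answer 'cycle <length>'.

Step 0: 111
Step 1: G0=0(const) G1=NOT G1=NOT 1=0 G2=G2&G1=1&1=1 -> 001
Step 2: G0=0(const) G1=NOT G1=NOT 0=1 G2=G2&G1=1&0=0 -> 010
Step 3: G0=0(const) G1=NOT G1=NOT 1=0 G2=G2&G1=0&1=0 -> 000
Step 4: G0=0(const) G1=NOT G1=NOT 0=1 G2=G2&G1=0&0=0 -> 010
Cycle of length 2 starting at step 2 -> no fixed point

Answer: cycle 2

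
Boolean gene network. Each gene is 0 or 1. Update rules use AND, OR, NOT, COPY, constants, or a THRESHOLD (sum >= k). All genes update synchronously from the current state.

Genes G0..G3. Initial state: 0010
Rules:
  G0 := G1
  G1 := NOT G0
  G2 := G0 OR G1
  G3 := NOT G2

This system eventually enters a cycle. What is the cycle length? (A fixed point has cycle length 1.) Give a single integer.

Step 0: 0010
Step 1: G0=G1=0 G1=NOT G0=NOT 0=1 G2=G0|G1=0|0=0 G3=NOT G2=NOT 1=0 -> 0100
Step 2: G0=G1=1 G1=NOT G0=NOT 0=1 G2=G0|G1=0|1=1 G3=NOT G2=NOT 0=1 -> 1111
Step 3: G0=G1=1 G1=NOT G0=NOT 1=0 G2=G0|G1=1|1=1 G3=NOT G2=NOT 1=0 -> 1010
Step 4: G0=G1=0 G1=NOT G0=NOT 1=0 G2=G0|G1=1|0=1 G3=NOT G2=NOT 1=0 -> 0010
State from step 4 equals state from step 0 -> cycle length 4

Answer: 4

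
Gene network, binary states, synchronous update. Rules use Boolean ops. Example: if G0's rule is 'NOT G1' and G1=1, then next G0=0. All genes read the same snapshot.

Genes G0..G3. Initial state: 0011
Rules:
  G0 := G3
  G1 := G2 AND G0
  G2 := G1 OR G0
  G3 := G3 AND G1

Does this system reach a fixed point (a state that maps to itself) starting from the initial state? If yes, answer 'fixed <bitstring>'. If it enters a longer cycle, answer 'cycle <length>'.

Answer: fixed 0000

Derivation:
Step 0: 0011
Step 1: G0=G3=1 G1=G2&G0=1&0=0 G2=G1|G0=0|0=0 G3=G3&G1=1&0=0 -> 1000
Step 2: G0=G3=0 G1=G2&G0=0&1=0 G2=G1|G0=0|1=1 G3=G3&G1=0&0=0 -> 0010
Step 3: G0=G3=0 G1=G2&G0=1&0=0 G2=G1|G0=0|0=0 G3=G3&G1=0&0=0 -> 0000
Step 4: G0=G3=0 G1=G2&G0=0&0=0 G2=G1|G0=0|0=0 G3=G3&G1=0&0=0 -> 0000
Fixed point reached at step 3: 0000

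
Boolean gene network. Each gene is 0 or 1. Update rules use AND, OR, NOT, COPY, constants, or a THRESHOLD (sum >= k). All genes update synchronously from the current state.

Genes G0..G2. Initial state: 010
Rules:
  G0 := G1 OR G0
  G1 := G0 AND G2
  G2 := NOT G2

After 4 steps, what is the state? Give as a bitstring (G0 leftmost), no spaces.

Step 1: G0=G1|G0=1|0=1 G1=G0&G2=0&0=0 G2=NOT G2=NOT 0=1 -> 101
Step 2: G0=G1|G0=0|1=1 G1=G0&G2=1&1=1 G2=NOT G2=NOT 1=0 -> 110
Step 3: G0=G1|G0=1|1=1 G1=G0&G2=1&0=0 G2=NOT G2=NOT 0=1 -> 101
Step 4: G0=G1|G0=0|1=1 G1=G0&G2=1&1=1 G2=NOT G2=NOT 1=0 -> 110

110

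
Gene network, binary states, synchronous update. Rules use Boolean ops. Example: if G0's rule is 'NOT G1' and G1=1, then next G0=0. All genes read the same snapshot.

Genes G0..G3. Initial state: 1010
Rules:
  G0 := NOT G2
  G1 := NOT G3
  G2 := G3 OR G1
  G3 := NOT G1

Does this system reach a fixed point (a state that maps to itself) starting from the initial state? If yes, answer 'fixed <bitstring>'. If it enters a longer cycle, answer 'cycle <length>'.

Step 0: 1010
Step 1: G0=NOT G2=NOT 1=0 G1=NOT G3=NOT 0=1 G2=G3|G1=0|0=0 G3=NOT G1=NOT 0=1 -> 0101
Step 2: G0=NOT G2=NOT 0=1 G1=NOT G3=NOT 1=0 G2=G3|G1=1|1=1 G3=NOT G1=NOT 1=0 -> 1010
Cycle of length 2 starting at step 0 -> no fixed point

Answer: cycle 2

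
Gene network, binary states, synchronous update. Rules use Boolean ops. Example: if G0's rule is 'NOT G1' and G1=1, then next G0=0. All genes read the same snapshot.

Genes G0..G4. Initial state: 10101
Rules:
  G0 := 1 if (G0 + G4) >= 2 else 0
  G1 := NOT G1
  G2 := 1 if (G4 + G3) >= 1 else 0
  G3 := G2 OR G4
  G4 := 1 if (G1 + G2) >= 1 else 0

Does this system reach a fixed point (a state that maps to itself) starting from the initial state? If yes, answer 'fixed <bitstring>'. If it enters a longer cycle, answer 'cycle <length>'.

Answer: cycle 2

Derivation:
Step 0: 10101
Step 1: G0=(1+1>=2)=1 G1=NOT G1=NOT 0=1 G2=(1+0>=1)=1 G3=G2|G4=1|1=1 G4=(0+1>=1)=1 -> 11111
Step 2: G0=(1+1>=2)=1 G1=NOT G1=NOT 1=0 G2=(1+1>=1)=1 G3=G2|G4=1|1=1 G4=(1+1>=1)=1 -> 10111
Step 3: G0=(1+1>=2)=1 G1=NOT G1=NOT 0=1 G2=(1+1>=1)=1 G3=G2|G4=1|1=1 G4=(0+1>=1)=1 -> 11111
Cycle of length 2 starting at step 1 -> no fixed point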